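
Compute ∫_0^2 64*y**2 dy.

Let u = 4*y, so du = 4 dy. When y = 0, u = 0; when y = 2, u = 8.
The integral becomes ∫ u**2 du from 0 to 8, with antiderivative u**3/3.
Back in y: F(y) = 64*y**3/3.
Then F(2) - F(0) = (512/3) - (0) = 512/3.

512/3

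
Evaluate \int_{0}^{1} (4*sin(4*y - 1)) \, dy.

cos(1) - cos(3)

Let u = 4*y - 1, so du = 4 dy. When y = 0, u = -1; when y = 1, u = 3.
The integral becomes ∫ sin(u) du from -1 to 3, with antiderivative -cos(u).
Back in y: F(y) = -cos(4*y - 1).
Then F(1) - F(0) = (-cos(3)) - (-cos(1)) = cos(1) - cos(3).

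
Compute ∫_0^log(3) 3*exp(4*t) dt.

60

Let u = exp(t), so du = exp(t) dt. When t = 0, u = 1; when t = log(3), u = 3.
The integral becomes 3·∫ u**3 du from 1 to 3, with antiderivative 3*u**4/4.
Back in t: F(t) = 3*exp(4*t)/4.
Then F(log(3)) - F(0) = (243/4) - (3/4) = 60.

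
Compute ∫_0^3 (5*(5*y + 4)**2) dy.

2265

Let u = 5*y + 4, so du = 5 dy. When y = 0, u = 4; when y = 3, u = 19.
The integral becomes ∫ u**2 du from 4 to 19, with antiderivative u**3/3.
Back in y: F(y) = (5*y + 4)**3/3.
Then F(3) - F(0) = (6859/3) - (64/3) = 2265.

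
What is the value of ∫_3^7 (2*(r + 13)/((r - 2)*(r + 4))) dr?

-3*log(11) + 3*log(7) + 5*log(5)

Factor the denominator: r**2 + 2*r - 8 = (r + 4)(r - 2).
Partial fractions: 2*(r + 13)/((r - 2)*(r + 4)) = -3/(r + 4) + 5/(r - 2).
An antiderivative is F(r) = 5*log(r - 2) - 3*log(r + 4).
Then F(7) - F(3) = (-3*log(11) + 5*log(5)) - (-3*log(7)) = -3*log(11) + 3*log(7) + 5*log(5).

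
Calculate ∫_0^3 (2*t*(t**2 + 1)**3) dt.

Let u = t**2 + 1, so du = 2*t dt. When t = 0, u = 1; when t = 3, u = 10.
The integral becomes ∫ u**3 du from 1 to 10, with antiderivative u**4/4.
Back in t: F(t) = (t**2 + 1)**4/4.
Then F(3) - F(0) = (2500) - (1/4) = 9999/4.

9999/4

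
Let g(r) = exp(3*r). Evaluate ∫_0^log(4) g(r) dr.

21

Let u = exp(r), so du = exp(r) dr. When r = 0, u = 1; when r = log(4), u = 4.
The integral becomes ∫ u**2 du from 1 to 4, with antiderivative u**3/3.
Back in r: F(r) = exp(3*r)/3.
Then F(log(4)) - F(0) = (64/3) - (1/3) = 21.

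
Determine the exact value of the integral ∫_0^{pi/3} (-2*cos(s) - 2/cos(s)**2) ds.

-3*sqrt(3)

An antiderivative is F(s) = -2*sin(s) - 2*tan(s).
Then F(pi/3) - F(0) = (-3*sqrt(3)) - (0) = -3*sqrt(3).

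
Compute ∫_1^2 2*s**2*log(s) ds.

Integrate by parts once (u = ln s, dv = 2*s**2 ds).
An antiderivative is F(s) = 2*s**3*(3*log(s) - 1)/9.
Then F(2) - F(1) = (-16/9 + 16*log(2)/3) - (-2/9) = -14/9 + 16*log(2)/3.

-14/9 + 16*log(2)/3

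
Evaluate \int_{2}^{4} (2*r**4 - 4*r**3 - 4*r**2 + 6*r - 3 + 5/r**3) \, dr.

54049/480

By the power rule, an antiderivative is F(r) = 2*r**5/5 - r**4 - 4*r**3/3 + 3*r**2 - 3*r - 5/(2*r**2).
Then F(4) - F(2) = (49973/480) - (-1019/120) = 54049/480.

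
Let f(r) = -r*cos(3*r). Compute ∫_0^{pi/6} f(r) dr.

Integrate by parts once (u = r, dv = -cos(3*r) dr).
An antiderivative is F(r) = -r*sin(3*r)/3 - cos(3*r)/9.
Then F(pi/6) - F(0) = (-pi/18) - (-1/9) = 1/9 - pi/18.

1/9 - pi/18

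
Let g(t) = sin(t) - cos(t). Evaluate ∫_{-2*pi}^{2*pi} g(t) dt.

0

An antiderivative is F(t) = -sin(t) - cos(t).
Then F(2*pi) - F(-2*pi) = (-1) - (-1) = 0.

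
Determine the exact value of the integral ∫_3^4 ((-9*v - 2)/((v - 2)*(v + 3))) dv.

-5*log(7) + log(2) + 5*log(3)

Factor the denominator: v**2 + v - 6 = (v + 3)(v - 2).
Partial fractions: (-9*v - 2)/((v - 2)*(v + 3)) = -5/(v + 3) - 4/(v - 2).
An antiderivative is F(v) = -4*log(v - 2) - 5*log(v + 3).
Then F(4) - F(3) = (-5*log(7) - 4*log(2)) - (-5*log(3) - 5*log(2)) = -5*log(7) + log(2) + 5*log(3).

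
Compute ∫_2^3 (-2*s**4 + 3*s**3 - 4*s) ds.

By the power rule, an antiderivative is F(s) = -2*s**5/5 + 3*s**4/4 - 2*s**2.
Then F(3) - F(2) = (-1089/20) - (-44/5) = -913/20.

-913/20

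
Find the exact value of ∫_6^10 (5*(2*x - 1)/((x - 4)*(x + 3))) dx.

Factor the denominator: x**2 - x - 12 = (x + 3)(x - 4).
Partial fractions: 5*(2*x - 1)/((x - 4)*(x + 3)) = 5/(x + 3) + 5/(x - 4).
An antiderivative is F(x) = 5*log(x - 4) + 5*log(x + 3).
Then F(10) - F(6) = (5*log(2) + 5*log(3) + 5*log(13)) - (5*log(2) + 10*log(3)) = -5*log(3) + 5*log(13).

-5*log(3) + 5*log(13)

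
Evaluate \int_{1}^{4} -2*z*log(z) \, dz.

Integrate by parts once (u = ln z, dv = -2*z dz).
An antiderivative is F(z) = -z**2*(2*log(z) - 1)/2.
Then F(4) - F(1) = (8 - 32*log(2)) - (1/2) = 15/2 - 32*log(2).

15/2 - 32*log(2)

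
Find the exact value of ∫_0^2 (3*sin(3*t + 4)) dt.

cos(4) - cos(10)

Let u = 3*t + 4, so du = 3 dt. When t = 0, u = 4; when t = 2, u = 10.
The integral becomes ∫ sin(u) du from 4 to 10, with antiderivative -cos(u).
Back in t: F(t) = -cos(3*t + 4).
Then F(2) - F(0) = (-cos(10)) - (-cos(4)) = cos(4) - cos(10).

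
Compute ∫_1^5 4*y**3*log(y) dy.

-156 + 625*log(5)

Integrate by parts once (u = ln y, dv = 4*y**3 dy).
An antiderivative is F(y) = y**4*(4*log(y) - 1)/4.
Then F(5) - F(1) = (-625/4 + 625*log(5)) - (-1/4) = -156 + 625*log(5).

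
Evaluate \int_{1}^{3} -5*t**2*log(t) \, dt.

Integrate by parts once (u = ln t, dv = -5*t**2 dt).
An antiderivative is F(t) = -5*t**3*(3*log(t) - 1)/9.
Then F(3) - F(1) = (15 - 45*log(3)) - (5/9) = 130/9 - 45*log(3).

130/9 - 45*log(3)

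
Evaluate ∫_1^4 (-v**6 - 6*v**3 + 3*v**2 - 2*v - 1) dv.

By the power rule, an antiderivative is F(v) = -v**7/7 - 3*v**4/2 + v**3 - v**2 - v.
Then F(4) - F(1) = (-18764/7) - (-37/14) = -37491/14.

-37491/14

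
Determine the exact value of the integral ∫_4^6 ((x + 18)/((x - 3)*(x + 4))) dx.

Factor the denominator: x**2 + x - 12 = (x + 4)(x - 3).
Partial fractions: (x + 18)/((x - 3)*(x + 4)) = -2/(x + 4) + 3/(x - 3).
An antiderivative is F(x) = 3*log(x - 3) - 2*log(x + 4).
Then F(6) - F(4) = (log(27/100)) - (-log(64)) = -2*log(5) + 4*log(2) + 3*log(3).

-2*log(5) + 4*log(2) + 3*log(3)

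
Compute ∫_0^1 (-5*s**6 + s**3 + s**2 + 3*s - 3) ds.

-137/84

By the power rule, an antiderivative is F(s) = -5*s**7/7 + s**4/4 + s**3/3 + 3*s**2/2 - 3*s.
Then F(1) - F(0) = (-137/84) - (0) = -137/84.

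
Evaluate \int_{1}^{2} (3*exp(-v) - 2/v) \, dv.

-2*log(2) - 3*exp(-2) + 3*exp(-1)

An antiderivative is F(v) = -2*log(v) - 3*exp(-v).
Then F(2) - F(1) = (-2*log(2) - 3*exp(-2)) - (-3*exp(-1)) = -2*log(2) - 3*exp(-2) + 3*exp(-1).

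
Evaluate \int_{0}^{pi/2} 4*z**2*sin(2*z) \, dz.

-2 + pi**2/2

Integrate by parts twice (u = z^2, dv = 4*sin(2*z) dz).
An antiderivative is F(z) = -2*z**2*cos(2*z) + 2*z*sin(2*z) + cos(2*z).
Then F(pi/2) - F(0) = (-1 + pi**2/2) - (1) = -2 + pi**2/2.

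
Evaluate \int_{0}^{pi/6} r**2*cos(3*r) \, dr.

-2/27 + pi**2/108

Integrate by parts twice (u = r^2, dv = cos(3*r) dr).
An antiderivative is F(r) = r**2*sin(3*r)/3 + 2*r*cos(3*r)/9 - 2*sin(3*r)/27.
Then F(pi/6) - F(0) = (-2/27 + pi**2/108) - (0) = -2/27 + pi**2/108.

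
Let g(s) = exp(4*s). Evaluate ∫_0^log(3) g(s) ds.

Let u = exp(s), so du = exp(s) ds. When s = 0, u = 1; when s = log(3), u = 3.
The integral becomes ∫ u**3 du from 1 to 3, with antiderivative u**4/4.
Back in s: F(s) = exp(4*s)/4.
Then F(log(3)) - F(0) = (81/4) - (1/4) = 20.

20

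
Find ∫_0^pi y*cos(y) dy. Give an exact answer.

-2

Integrate by parts once (u = y, dv = cos(y) dy).
An antiderivative is F(y) = y*sin(y) + cos(y).
Then F(pi) - F(0) = (-1) - (1) = -2.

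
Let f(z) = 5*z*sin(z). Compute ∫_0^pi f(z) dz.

5*pi

Integrate by parts once (u = z, dv = 5*sin(z) dz).
An antiderivative is F(z) = -5*z*cos(z) + 5*sin(z).
Then F(pi) - F(0) = (5*pi) - (0) = 5*pi.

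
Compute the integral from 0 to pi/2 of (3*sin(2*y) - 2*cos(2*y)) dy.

3

An antiderivative is F(y) = -sin(2*y) - 3*cos(2*y)/2.
Then F(pi/2) - F(0) = (3/2) - (-3/2) = 3.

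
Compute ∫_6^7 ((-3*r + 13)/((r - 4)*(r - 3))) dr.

Factor the denominator: r**2 - 7*r + 12 = (r - 3)(r - 4).
Partial fractions: (-3*r + 13)/((r - 4)*(r - 3)) = -4/(r - 3) + 1/(r - 4).
An antiderivative is F(r) = log(r - 4) - 4*log(r - 3).
Then F(7) - F(6) = (-8*log(2) + log(3)) - (log(2/81)) = -9*log(2) + 5*log(3).

-9*log(2) + 5*log(3)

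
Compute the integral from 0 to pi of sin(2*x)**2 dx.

pi/2

Use the identity sin^2(2*x) = (1 - cos(4*x))/2.
An antiderivative is F(x) = x/2 - sin(4*x)/8.
Then F(pi) - F(0) = (pi/2) - (0) = pi/2.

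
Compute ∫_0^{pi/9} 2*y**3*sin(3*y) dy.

Integrate by parts 3 times (u = y^3, dv = 2*sin(3*y) dy).
An antiderivative is F(y) = -2*y**3*cos(3*y)/3 + 2*y**2*sin(3*y)/3 + 4*y*cos(3*y)/9 - 4*sin(3*y)/27.
Then F(pi/9) - F(0) = (-2*sqrt(3)/27 - pi**3/2187 + sqrt(3)*pi**2/243 + 2*pi/81) - (0) = -2*sqrt(3)/27 - pi**3/2187 + sqrt(3)*pi**2/243 + 2*pi/81.

-2*sqrt(3)/27 - pi**3/2187 + sqrt(3)*pi**2/243 + 2*pi/81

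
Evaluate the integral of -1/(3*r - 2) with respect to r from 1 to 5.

-log(13)/3

An antiderivative is F(r) = -log(3*r - 2)/3.
Then F(5) - F(1) = (-log(13)/3) - (0) = -log(13)/3.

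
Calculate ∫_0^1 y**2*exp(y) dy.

-2 + E

Integrate by parts twice (u = y^2, dv = exp(y) dy).
An antiderivative is F(y) = (y**2 - 2*y + 2)*exp(y).
Then F(1) - F(0) = (E) - (2) = -2 + E.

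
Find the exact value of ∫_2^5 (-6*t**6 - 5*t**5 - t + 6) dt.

By the power rule, an antiderivative is F(t) = -6*t**7/7 - 5*t**6/6 - t**2/2 + 6*t.
Then F(5) - F(2) = (-1679320/21) - (-3214/21) = -558702/7.

-558702/7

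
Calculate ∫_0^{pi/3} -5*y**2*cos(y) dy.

Integrate by parts twice (u = y^2, dv = -5*cos(y) dy).
An antiderivative is F(y) = -5*y**2*sin(y) - 10*y*cos(y) + 10*sin(y).
Then F(pi/3) - F(0) = (-5*pi/3 - 5*sqrt(3)*pi**2/18 + 5*sqrt(3)) - (0) = -5*pi/3 - 5*sqrt(3)*pi**2/18 + 5*sqrt(3).

-5*pi/3 - 5*sqrt(3)*pi**2/18 + 5*sqrt(3)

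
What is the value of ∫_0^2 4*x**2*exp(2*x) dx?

Integrate by parts twice (u = x^2, dv = 4*exp(2*x) dx).
An antiderivative is F(x) = (2*x**2 - 2*x + 1)*exp(2*x).
Then F(2) - F(0) = (5*exp(4)) - (1) = -1 + 5*exp(4).

-1 + 5*exp(4)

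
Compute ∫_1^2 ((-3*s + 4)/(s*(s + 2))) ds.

-8*log(2) + 5*log(3)

Factor the denominator: s**2 + 2*s = (s + 2)s.
Partial fractions: (-3*s + 4)/(s*(s + 2)) = -5/(s + 2) + 2/s.
An antiderivative is F(s) = 2*log(s) - 5*log(s + 2).
Then F(2) - F(1) = (-8*log(2)) - (-5*log(3)) = -8*log(2) + 5*log(3).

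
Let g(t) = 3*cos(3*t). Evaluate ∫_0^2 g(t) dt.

Let u = 3*t, so du = 3 dt. When t = 0, u = 0; when t = 2, u = 6.
The integral becomes ∫ cos(u) du from 0 to 6, with antiderivative sin(u).
Back in t: F(t) = sin(3*t).
Then F(2) - F(0) = (sin(6)) - (0) = sin(6).

sin(6)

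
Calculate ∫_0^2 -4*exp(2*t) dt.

2 - 2*exp(4)

An antiderivative is F(t) = -2*exp(2*t).
Then F(2) - F(0) = (-2*exp(4)) - (-2) = 2 - 2*exp(4).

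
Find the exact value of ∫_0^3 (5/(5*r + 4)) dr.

log(19/4)

Let u = 5*r + 4, so du = 5 dr. When r = 0, u = 4; when r = 3, u = 19.
The integral becomes ∫ 1/u du from 4 to 19, with antiderivative log(u).
Back in r: F(r) = log(5*r + 4).
Then F(3) - F(0) = (log(19)) - (log(4)) = log(19/4).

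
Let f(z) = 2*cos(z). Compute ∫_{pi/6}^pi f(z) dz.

An antiderivative is F(z) = 2*sin(z).
Then F(pi) - F(pi/6) = (0) - (1) = -1.

-1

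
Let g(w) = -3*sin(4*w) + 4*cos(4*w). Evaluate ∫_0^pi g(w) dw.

0

An antiderivative is F(w) = sin(4*w) + 3*cos(4*w)/4.
Then F(pi) - F(0) = (3/4) - (3/4) = 0.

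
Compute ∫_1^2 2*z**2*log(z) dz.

-14/9 + 16*log(2)/3

Integrate by parts once (u = ln z, dv = 2*z**2 dz).
An antiderivative is F(z) = 2*z**3*(3*log(z) - 1)/9.
Then F(2) - F(1) = (-16/9 + 16*log(2)/3) - (-2/9) = -14/9 + 16*log(2)/3.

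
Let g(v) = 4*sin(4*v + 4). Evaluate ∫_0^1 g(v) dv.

Let u = 4*v + 4, so du = 4 dv. When v = 0, u = 4; when v = 1, u = 8.
The integral becomes ∫ sin(u) du from 4 to 8, with antiderivative -cos(u).
Back in v: F(v) = -cos(4*v + 4).
Then F(1) - F(0) = (-cos(8)) - (-cos(4)) = cos(4) - cos(8).

cos(4) - cos(8)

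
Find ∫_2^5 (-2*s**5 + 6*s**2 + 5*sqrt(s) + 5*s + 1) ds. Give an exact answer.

-9795/2 - 20*sqrt(2)/3 + 50*sqrt(5)/3

By the power rule, an antiderivative is F(s) = -s**6/3 + 10*s**(3/2)/3 + 2*s**3 + 5*s**2/2 + s.
Then F(5) - F(2) = (-29345/6 + 50*sqrt(5)/3) - (20/3 + 20*sqrt(2)/3) = -9795/2 - 20*sqrt(2)/3 + 50*sqrt(5)/3.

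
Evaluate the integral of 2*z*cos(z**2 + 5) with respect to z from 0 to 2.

sin(9) - sin(5)

Let u = z**2 + 5, so du = 2*z dz. When z = 0, u = 5; when z = 2, u = 9.
The integral becomes ∫ cos(u) du from 5 to 9, with antiderivative sin(u).
Back in z: F(z) = sin(z**2 + 5).
Then F(2) - F(0) = (sin(9)) - (sin(5)) = sin(9) - sin(5).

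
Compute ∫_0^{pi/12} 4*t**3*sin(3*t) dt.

sqrt(2)*(-384 - pi**3 + 12*pi**2 + 96*pi)/2592

Integrate by parts 3 times (u = t^3, dv = 4*sin(3*t) dt).
An antiderivative is F(t) = -4*t**3*cos(3*t)/3 + 4*t**2*sin(3*t)/3 + 8*t*cos(3*t)/9 - 8*sin(3*t)/27.
Then F(pi/12) - F(0) = (sqrt(2)*(-384 - pi**3 + 12*pi**2 + 96*pi)/2592) - (0) = sqrt(2)*(-384 - pi**3 + 12*pi**2 + 96*pi)/2592.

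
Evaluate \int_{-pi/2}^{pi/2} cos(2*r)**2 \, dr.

pi/2

Use the identity cos^2(2*r) = (1 + cos(4*r))/2.
An antiderivative is F(r) = r/2 + sin(4*r)/8.
Then F(pi/2) - F(-pi/2) = (pi/4) - (-pi/4) = pi/2.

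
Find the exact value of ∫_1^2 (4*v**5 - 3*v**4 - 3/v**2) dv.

By the power rule, an antiderivative is F(v) = 2*v**6/3 - 3*v**5/5 + 3/v.
Then F(2) - F(1) = (749/30) - (46/15) = 219/10.

219/10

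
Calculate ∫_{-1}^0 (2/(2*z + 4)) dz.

log(2)

An antiderivative is F(z) = log(2*z + 4).
Then F(0) - F(-1) = (log(4)) - (log(2)) = log(2).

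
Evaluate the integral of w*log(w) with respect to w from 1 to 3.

Integrate by parts once (u = ln w, dv = w dw).
An antiderivative is F(w) = w**2*(2*log(w) - 1)/4.
Then F(3) - F(1) = (-9/4 + 9*log(3)/2) - (-1/4) = -2 + 9*log(3)/2.

-2 + 9*log(3)/2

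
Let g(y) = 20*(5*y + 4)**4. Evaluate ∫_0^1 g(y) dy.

46420

Let u = 5*y + 4, so du = 5 dy. When y = 0, u = 4; when y = 1, u = 9.
The integral becomes 4·∫ u**4 du from 4 to 9, with antiderivative 4*u**5/5.
Back in y: F(y) = 4*(5*y + 4)**5/5.
Then F(1) - F(0) = (236196/5) - (4096/5) = 46420.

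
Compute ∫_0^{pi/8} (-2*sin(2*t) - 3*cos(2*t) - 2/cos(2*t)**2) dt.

-2 - sqrt(2)/4

An antiderivative is F(t) = -3*sin(2*t)/2 + cos(2*t) - tan(2*t).
Then F(pi/8) - F(0) = (-1 - sqrt(2)/4) - (1) = -2 - sqrt(2)/4.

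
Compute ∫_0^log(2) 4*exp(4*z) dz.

15

Let u = exp(z), so du = exp(z) dz. When z = 0, u = 1; when z = log(2), u = 2.
The integral becomes 4·∫ u**3 du from 1 to 2, with antiderivative u**4.
Back in z: F(z) = exp(4*z).
Then F(log(2)) - F(0) = (16) - (1) = 15.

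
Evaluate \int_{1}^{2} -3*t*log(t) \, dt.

Integrate by parts once (u = ln t, dv = -3*t dt).
An antiderivative is F(t) = -3*t**2*(2*log(t) - 1)/4.
Then F(2) - F(1) = (3 - log(64)) - (3/4) = 9/4 - log(64).

9/4 - log(64)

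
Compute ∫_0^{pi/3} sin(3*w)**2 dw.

Use the identity sin^2(3*w) = (1 - cos(6*w))/2.
An antiderivative is F(w) = w/2 - sin(6*w)/12.
Then F(pi/3) - F(0) = (pi/6) - (0) = pi/6.

pi/6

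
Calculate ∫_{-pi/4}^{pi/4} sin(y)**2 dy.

-1/2 + pi/4

Use the identity sin^2(y) = (1 - cos(2*y))/2.
An antiderivative is F(y) = y/2 - sin(2*y)/4.
Then F(pi/4) - F(-pi/4) = (-1/4 + pi/8) - (1/4 - pi/8) = -1/2 + pi/4.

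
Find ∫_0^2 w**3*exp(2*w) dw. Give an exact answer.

Integrate by parts 3 times (u = w^3, dv = exp(2*w) dw).
An antiderivative is F(w) = (4*w**3 - 6*w**2 + 6*w - 3)*exp(2*w)/8.
Then F(2) - F(0) = (17*exp(4)/8) - (-3/8) = 3/8 + 17*exp(4)/8.

3/8 + 17*exp(4)/8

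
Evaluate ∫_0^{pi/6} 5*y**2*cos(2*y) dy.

-5*sqrt(3)/8 + 5*sqrt(3)*pi**2/144 + 5*pi/24

Integrate by parts twice (u = y^2, dv = 5*cos(2*y) dy).
An antiderivative is F(y) = 5*y**2*sin(2*y)/2 + 5*y*cos(2*y)/2 - 5*sin(2*y)/4.
Then F(pi/6) - F(0) = (-5*sqrt(3)/8 + 5*sqrt(3)*pi**2/144 + 5*pi/24) - (0) = -5*sqrt(3)/8 + 5*sqrt(3)*pi**2/144 + 5*pi/24.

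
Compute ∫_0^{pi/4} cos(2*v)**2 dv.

Use the identity cos^2(2*v) = (1 + cos(4*v))/2.
An antiderivative is F(v) = v/2 + sin(4*v)/8.
Then F(pi/4) - F(0) = (pi/8) - (0) = pi/8.

pi/8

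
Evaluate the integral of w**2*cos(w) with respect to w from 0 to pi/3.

-sqrt(3) + sqrt(3)*pi**2/18 + pi/3

Integrate by parts twice (u = w^2, dv = cos(w) dw).
An antiderivative is F(w) = w**2*sin(w) + 2*w*cos(w) - 2*sin(w).
Then F(pi/3) - F(0) = (-sqrt(3) + sqrt(3)*pi**2/18 + pi/3) - (0) = -sqrt(3) + sqrt(3)*pi**2/18 + pi/3.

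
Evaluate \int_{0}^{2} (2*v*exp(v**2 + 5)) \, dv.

Let u = v**2 + 5, so du = 2*v dv. When v = 0, u = 5; when v = 2, u = 9.
The integral becomes ∫ exp(u) du from 5 to 9, with antiderivative exp(u).
Back in v: F(v) = exp(v**2 + 5).
Then F(2) - F(0) = (exp(9)) - (exp(5)) = -exp(5) + exp(9).

-exp(5) + exp(9)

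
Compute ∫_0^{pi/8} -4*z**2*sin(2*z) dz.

Integrate by parts twice (u = z^2, dv = -4*sin(2*z) dz).
An antiderivative is F(z) = 2*z**2*cos(2*z) - 2*z*sin(2*z) - cos(2*z).
Then F(pi/8) - F(0) = (sqrt(2)*(-32 - 8*pi + pi**2)/64) - (-1) = -sqrt(2)/2 - sqrt(2)*pi/8 + sqrt(2)*pi**2/64 + 1.

-sqrt(2)/2 - sqrt(2)*pi/8 + sqrt(2)*pi**2/64 + 1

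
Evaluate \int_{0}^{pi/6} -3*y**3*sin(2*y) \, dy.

-3*pi/16 - sqrt(3)*pi**2/32 + pi**3/288 + 9*sqrt(3)/16

Integrate by parts 3 times (u = y^3, dv = -3*sin(2*y) dy).
An antiderivative is F(y) = 3*y**3*cos(2*y)/2 - 9*y**2*sin(2*y)/4 - 9*y*cos(2*y)/4 + 9*sin(2*y)/8.
Then F(pi/6) - F(0) = (-3*pi/16 - sqrt(3)*pi**2/32 + pi**3/288 + 9*sqrt(3)/16) - (0) = -3*pi/16 - sqrt(3)*pi**2/32 + pi**3/288 + 9*sqrt(3)/16.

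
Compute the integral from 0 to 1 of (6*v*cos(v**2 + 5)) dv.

3*sin(6) - 3*sin(5)

Let u = v**2 + 5, so du = 2*v dv. When v = 0, u = 5; when v = 1, u = 6.
The integral becomes 3·∫ cos(u) du from 5 to 6, with antiderivative 3*sin(u).
Back in v: F(v) = 3*sin(v**2 + 5).
Then F(1) - F(0) = (3*sin(6)) - (3*sin(5)) = 3*sin(6) - 3*sin(5).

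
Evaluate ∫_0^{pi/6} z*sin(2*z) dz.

-pi/24 + sqrt(3)/8

Integrate by parts once (u = z, dv = sin(2*z) dz).
An antiderivative is F(z) = -z*cos(2*z)/2 + sin(2*z)/4.
Then F(pi/6) - F(0) = (-pi/24 + sqrt(3)/8) - (0) = -pi/24 + sqrt(3)/8.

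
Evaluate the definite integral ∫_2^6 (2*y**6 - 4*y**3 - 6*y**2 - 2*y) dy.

547520/7

By the power rule, an antiderivative is F(y) = 2*y**7/7 - y**4 - 2*y**3 - y**2.
Then F(6) - F(2) = (547524/7) - (4/7) = 547520/7.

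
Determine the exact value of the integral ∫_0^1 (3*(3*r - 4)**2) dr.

21

Let u = 3*r - 4, so du = 3 dr. When r = 0, u = -4; when r = 1, u = -1.
The integral becomes ∫ u**2 du from -4 to -1, with antiderivative u**3/3.
Back in r: F(r) = (3*r - 4)**3/3.
Then F(1) - F(0) = (-1/3) - (-64/3) = 21.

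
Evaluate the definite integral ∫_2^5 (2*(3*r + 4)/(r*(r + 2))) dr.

-8*log(2) + 2*log(7) + 4*log(5)

Factor the denominator: r**2 + 2*r = (r + 2)r.
Partial fractions: 2*(3*r + 4)/(r*(r + 2)) = 2/(r + 2) + 4/r.
An antiderivative is F(r) = 4*log(r) + 2*log(r + 2).
Then F(5) - F(2) = (2*log(7) + 4*log(5)) - (8*log(2)) = -8*log(2) + 2*log(7) + 4*log(5).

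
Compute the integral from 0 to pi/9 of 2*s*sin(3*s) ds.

-pi/27 + sqrt(3)/9

Integrate by parts once (u = s, dv = 2*sin(3*s) ds).
An antiderivative is F(s) = -2*s*cos(3*s)/3 + 2*sin(3*s)/9.
Then F(pi/9) - F(0) = (-pi/27 + sqrt(3)/9) - (0) = -pi/27 + sqrt(3)/9.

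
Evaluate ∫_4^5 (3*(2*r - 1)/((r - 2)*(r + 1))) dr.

-3*log(5) + 6*log(3)

Factor the denominator: r**2 - r - 2 = (r + 1)(r - 2).
Partial fractions: 3*(2*r - 1)/((r - 2)*(r + 1)) = 3/(r + 1) + 3/(r - 2).
An antiderivative is F(r) = 3*log(r - 2) + 3*log(r + 1).
Then F(5) - F(4) = (3*log(2) + 6*log(3)) - (3*log(2) + 3*log(5)) = -3*log(5) + 6*log(3).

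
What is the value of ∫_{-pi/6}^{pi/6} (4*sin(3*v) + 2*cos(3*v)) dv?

An antiderivative is F(v) = 2*sin(3*v)/3 - 4*cos(3*v)/3.
Then F(pi/6) - F(-pi/6) = (2/3) - (-2/3) = 4/3.

4/3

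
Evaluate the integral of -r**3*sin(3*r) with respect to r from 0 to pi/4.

sqrt(2)*(-36*pi**2 - 9*pi**3 + 128 + 96*pi)/3456

Integrate by parts 3 times (u = r^3, dv = -sin(3*r) dr).
An antiderivative is F(r) = r**3*cos(3*r)/3 - r**2*sin(3*r)/3 - 2*r*cos(3*r)/9 + 2*sin(3*r)/27.
Then F(pi/4) - F(0) = (sqrt(2)*(-36*pi**2 - 9*pi**3 + 128 + 96*pi)/3456) - (0) = sqrt(2)*(-36*pi**2 - 9*pi**3 + 128 + 96*pi)/3456.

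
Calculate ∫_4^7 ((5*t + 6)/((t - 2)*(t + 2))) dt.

Factor the denominator: t**2 - 4 = (t + 2)(t - 2).
Partial fractions: (5*t + 6)/((t - 2)*(t + 2)) = 1/(t + 2) + 4/(t - 2).
An antiderivative is F(t) = 4*log(t - 2) + log(t + 2).
Then F(7) - F(4) = (2*log(3) + 4*log(5)) - (log(96)) = -5*log(2) + log(3) + 4*log(5).

-5*log(2) + log(3) + 4*log(5)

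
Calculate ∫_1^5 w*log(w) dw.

-6 + 25*log(5)/2

Integrate by parts once (u = ln w, dv = w dw).
An antiderivative is F(w) = w**2*(2*log(w) - 1)/4.
Then F(5) - F(1) = (-25/4 + 25*log(5)/2) - (-1/4) = -6 + 25*log(5)/2.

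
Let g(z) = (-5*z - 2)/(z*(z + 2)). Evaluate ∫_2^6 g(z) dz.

-log(48)

Factor the denominator: z**2 + 2*z = (z + 2)z.
Partial fractions: (-5*z - 2)/(z*(z + 2)) = -4/(z + 2) - 1/z.
An antiderivative is F(z) = -log(z) - 4*log(z + 2).
Then F(6) - F(2) = (-13*log(2) - log(3)) - (-9*log(2)) = -log(48).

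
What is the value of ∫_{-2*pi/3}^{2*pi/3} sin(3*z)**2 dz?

2*pi/3

Use the identity sin^2(3*z) = (1 - cos(6*z))/2.
An antiderivative is F(z) = z/2 - sin(6*z)/12.
Then F(2*pi/3) - F(-2*pi/3) = (pi/3) - (-pi/3) = 2*pi/3.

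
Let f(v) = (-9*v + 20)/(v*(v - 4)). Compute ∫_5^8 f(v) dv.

-23*log(2) + 5*log(5)

Factor the denominator: v**2 - 4*v = v(v - 4).
Partial fractions: (-9*v + 20)/(v*(v - 4)) = -5/v - 4/(v - 4).
An antiderivative is F(v) = -5*log(v) - 4*log(v - 4).
Then F(8) - F(5) = (-23*log(2)) - (-5*log(5)) = -23*log(2) + 5*log(5).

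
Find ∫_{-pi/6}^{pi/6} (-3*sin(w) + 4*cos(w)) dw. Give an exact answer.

4

An antiderivative is F(w) = 4*sin(w) + 3*cos(w).
Then F(pi/6) - F(-pi/6) = (2 + 3*sqrt(3)/2) - (-2 + 3*sqrt(3)/2) = 4.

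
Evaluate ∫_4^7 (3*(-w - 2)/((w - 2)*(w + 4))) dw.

-2*log(5) - log(11) + 5*log(2)

Factor the denominator: w**2 + 2*w - 8 = (w + 4)(w - 2).
Partial fractions: 3*(-w - 2)/((w - 2)*(w + 4)) = -1/(w + 4) - 2/(w - 2).
An antiderivative is F(w) = -2*log(w - 2) - log(w + 4).
Then F(7) - F(4) = (-2*log(5) - log(11)) - (-log(32)) = -2*log(5) - log(11) + 5*log(2).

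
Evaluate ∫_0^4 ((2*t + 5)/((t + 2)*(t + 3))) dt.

log(7)

Factor the denominator: t**2 + 5*t + 6 = (t + 3)(t + 2).
Partial fractions: (2*t + 5)/((t + 2)*(t + 3)) = 1/(t + 3) + 1/(t + 2).
An antiderivative is F(t) = log(t + 2) + log(t + 3).
Then F(4) - F(0) = (log(42)) - (log(6)) = log(7).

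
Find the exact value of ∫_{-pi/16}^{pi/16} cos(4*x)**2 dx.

Use the identity cos^2(4*x) = (1 + cos(8*x))/2.
An antiderivative is F(x) = x/2 + sin(8*x)/16.
Then F(pi/16) - F(-pi/16) = (1/16 + pi/32) - (-pi/32 - 1/16) = 1/8 + pi/16.

1/8 + pi/16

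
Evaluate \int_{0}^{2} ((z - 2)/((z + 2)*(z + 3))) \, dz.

Factor the denominator: z**2 + 5*z + 6 = (z + 3)(z + 2).
Partial fractions: (z - 2)/((z + 2)*(z + 3)) = 5/(z + 3) - 4/(z + 2).
An antiderivative is F(z) = -4*log(z + 2) + 5*log(z + 3).
Then F(2) - F(0) = (-8*log(2) + 5*log(5)) - (-4*log(2) + 5*log(3)) = -5*log(3) - 4*log(2) + 5*log(5).

-5*log(3) - 4*log(2) + 5*log(5)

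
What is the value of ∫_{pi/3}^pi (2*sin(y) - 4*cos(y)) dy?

3 + 2*sqrt(3)

An antiderivative is F(y) = -4*sin(y) - 2*cos(y).
Then F(pi) - F(pi/3) = (2) - (-2*sqrt(3) - 1) = 3 + 2*sqrt(3).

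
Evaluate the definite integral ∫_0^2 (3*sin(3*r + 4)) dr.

Let u = 3*r + 4, so du = 3 dr. When r = 0, u = 4; when r = 2, u = 10.
The integral becomes ∫ sin(u) du from 4 to 10, with antiderivative -cos(u).
Back in r: F(r) = -cos(3*r + 4).
Then F(2) - F(0) = (-cos(10)) - (-cos(4)) = cos(4) - cos(10).

cos(4) - cos(10)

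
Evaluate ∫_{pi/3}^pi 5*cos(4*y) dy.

5*sqrt(3)/8

An antiderivative is F(y) = 5*sin(4*y)/4.
Then F(pi) - F(pi/3) = (0) - (-5*sqrt(3)/8) = 5*sqrt(3)/8.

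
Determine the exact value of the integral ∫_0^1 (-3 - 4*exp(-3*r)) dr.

An antiderivative is F(r) = -3*r + 4*exp(-3*r)/3.
Then F(1) - F(0) = (-3 + 4*exp(-3)/3) - (4/3) = -13/3 + 4*exp(-3)/3.

-13/3 + 4*exp(-3)/3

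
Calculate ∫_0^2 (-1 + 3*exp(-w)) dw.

An antiderivative is F(w) = -w - 3*exp(-w).
Then F(2) - F(0) = (-2 - 3*exp(-2)) - (-3) = 1 - 3*exp(-2).

1 - 3*exp(-2)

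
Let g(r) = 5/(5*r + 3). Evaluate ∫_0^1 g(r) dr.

log(8/3)

Let u = 5*r + 3, so du = 5 dr. When r = 0, u = 3; when r = 1, u = 8.
The integral becomes ∫ 1/u du from 3 to 8, with antiderivative log(u).
Back in r: F(r) = log(5*r + 3).
Then F(1) - F(0) = (log(8)) - (log(3)) = log(8/3).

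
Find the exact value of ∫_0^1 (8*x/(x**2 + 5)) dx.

-4*log(5) + 4*log(2) + 4*log(3)

Let u = x**2 + 5, so du = 2*x dx. When x = 0, u = 5; when x = 1, u = 6.
The integral becomes 4·∫ 1/u du from 5 to 6, with antiderivative 4*log(u).
Back in x: F(x) = 4*log(x**2 + 5).
Then F(1) - F(0) = (4*log(2) + 4*log(3)) - (4*log(5)) = -4*log(5) + 4*log(2) + 4*log(3).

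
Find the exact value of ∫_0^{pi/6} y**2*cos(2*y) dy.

-sqrt(3)/8 + sqrt(3)*pi**2/144 + pi/24

Integrate by parts twice (u = y^2, dv = cos(2*y) dy).
An antiderivative is F(y) = y**2*sin(2*y)/2 + y*cos(2*y)/2 - sin(2*y)/4.
Then F(pi/6) - F(0) = (-sqrt(3)/8 + sqrt(3)*pi**2/144 + pi/24) - (0) = -sqrt(3)/8 + sqrt(3)*pi**2/144 + pi/24.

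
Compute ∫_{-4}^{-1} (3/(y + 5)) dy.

An antiderivative is F(y) = 3*log(y + 5).
Then F(-1) - F(-4) = (log(64)) - (0) = log(64).

log(64)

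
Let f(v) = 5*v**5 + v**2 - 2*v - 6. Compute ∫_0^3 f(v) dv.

By the power rule, an antiderivative is F(v) = 5*v**6/6 + v**3/3 - v**2 - 6*v.
Then F(3) - F(0) = (1179/2) - (0) = 1179/2.

1179/2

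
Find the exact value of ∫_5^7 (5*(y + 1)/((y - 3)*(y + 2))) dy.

Factor the denominator: y**2 - y - 6 = (y + 2)(y - 3).
Partial fractions: 5*(y + 1)/((y - 3)*(y + 2)) = 1/(y + 2) + 4/(y - 3).
An antiderivative is F(y) = 4*log(y - 3) + log(y + 2).
Then F(7) - F(5) = (2*log(3) + 8*log(2)) - (log(7) + 4*log(2)) = -log(7) + 2*log(3) + 4*log(2).

-log(7) + 2*log(3) + 4*log(2)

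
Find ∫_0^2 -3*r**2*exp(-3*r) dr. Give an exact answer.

-2/9 + 50*exp(-6)/9

Integrate by parts twice (u = r^2, dv = -3*exp(-3*r) dr).
An antiderivative is F(r) = (9*r**2 + 6*r + 2)*exp(-3*r)/9.
Then F(2) - F(0) = (50*exp(-6)/9) - (2/9) = -2/9 + 50*exp(-6)/9.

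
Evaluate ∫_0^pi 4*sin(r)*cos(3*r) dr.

0

Use the identity sin(r)cos(3*r) = [sin(4*r) + sin(-2*r)]/2.
An antiderivative is F(r) = cos(2*r) - cos(4*r)/2.
Then F(pi) - F(0) = (1/2) - (1/2) = 0.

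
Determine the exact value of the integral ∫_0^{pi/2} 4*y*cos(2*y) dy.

-2

Integrate by parts once (u = y, dv = 4*cos(2*y) dy).
An antiderivative is F(y) = 2*y*sin(2*y) + cos(2*y).
Then F(pi/2) - F(0) = (-1) - (1) = -2.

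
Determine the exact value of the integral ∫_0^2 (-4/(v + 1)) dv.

An antiderivative is F(v) = -4*log(v + 1).
Then F(2) - F(0) = (-log(81)) - (0) = -log(81).

-log(81)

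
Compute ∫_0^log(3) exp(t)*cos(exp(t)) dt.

-sin(1) + sin(3)

Let u = exp(t), so du = exp(t) dt. When t = 0, u = 1; when t = log(3), u = 3.
The integral becomes ∫ cos(u) du from 1 to 3, with antiderivative sin(u).
Back in t: F(t) = sin(exp(t)).
Then F(log(3)) - F(0) = (sin(3)) - (sin(1)) = -sin(1) + sin(3).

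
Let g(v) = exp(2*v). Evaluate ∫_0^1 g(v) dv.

-1/2 + exp(2)/2

An antiderivative is F(v) = exp(2*v)/2.
Then F(1) - F(0) = (exp(2)/2) - (1/2) = -1/2 + exp(2)/2.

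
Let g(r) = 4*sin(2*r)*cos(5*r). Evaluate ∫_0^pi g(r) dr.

-16/21

Use the identity sin(2*r)cos(5*r) = [sin(7*r) + sin(-3*r)]/2.
An antiderivative is F(r) = 2*cos(3*r)/3 - 2*cos(7*r)/7.
Then F(pi) - F(0) = (-8/21) - (8/21) = -16/21.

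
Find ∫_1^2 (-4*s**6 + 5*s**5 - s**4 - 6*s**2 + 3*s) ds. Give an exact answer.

By the power rule, an antiderivative is F(s) = -4*s**7/7 + 5*s**6/6 - s**5/5 - 2*s**3 + 3*s**2/2.
Then F(2) - F(1) = (-3802/105) - (-46/105) = -1252/35.

-1252/35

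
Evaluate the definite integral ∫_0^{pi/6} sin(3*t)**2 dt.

pi/12

Use the identity sin^2(3*t) = (1 - cos(6*t))/2.
An antiderivative is F(t) = t/2 - sin(6*t)/12.
Then F(pi/6) - F(0) = (pi/12) - (0) = pi/12.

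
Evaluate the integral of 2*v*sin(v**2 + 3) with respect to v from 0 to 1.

Let u = v**2 + 3, so du = 2*v dv. When v = 0, u = 3; when v = 1, u = 4.
The integral becomes ∫ sin(u) du from 3 to 4, with antiderivative -cos(u).
Back in v: F(v) = -cos(v**2 + 3).
Then F(1) - F(0) = (-cos(4)) - (-cos(3)) = cos(3) - cos(4).

cos(3) - cos(4)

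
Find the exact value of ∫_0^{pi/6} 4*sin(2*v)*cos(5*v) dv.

-8/21 + sqrt(3)/7

Use the identity sin(2*v)cos(5*v) = [sin(7*v) + sin(-3*v)]/2.
An antiderivative is F(v) = 2*cos(3*v)/3 - 2*cos(7*v)/7.
Then F(pi/6) - F(0) = (sqrt(3)/7) - (8/21) = -8/21 + sqrt(3)/7.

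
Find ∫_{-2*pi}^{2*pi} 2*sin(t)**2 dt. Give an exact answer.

Use the identity sin^2(t) = (1 - cos(2*t))/2.
An antiderivative is F(t) = t - sin(2*t)/2.
Then F(2*pi) - F(-2*pi) = (2*pi) - (-2*pi) = 4*pi.

4*pi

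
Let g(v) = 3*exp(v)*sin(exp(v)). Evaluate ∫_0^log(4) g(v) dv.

3*cos(1) - 3*cos(4)

Let u = exp(v), so du = exp(v) dv. When v = 0, u = 1; when v = log(4), u = 4.
The integral becomes 3·∫ sin(u) du from 1 to 4, with antiderivative -3*cos(u).
Back in v: F(v) = -3*cos(exp(v)).
Then F(log(4)) - F(0) = (-3*cos(4)) - (-3*cos(1)) = 3*cos(1) - 3*cos(4).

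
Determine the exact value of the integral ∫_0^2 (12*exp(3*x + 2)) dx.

Let u = 3*x + 2, so du = 3 dx. When x = 0, u = 2; when x = 2, u = 8.
The integral becomes 4·∫ exp(u) du from 2 to 8, with antiderivative 4*exp(u).
Back in x: F(x) = 4*exp(3*x + 2).
Then F(2) - F(0) = (4*exp(8)) - (4*exp(2)) = -4*(1 - exp(6))*exp(2).

-4*(1 - exp(6))*exp(2)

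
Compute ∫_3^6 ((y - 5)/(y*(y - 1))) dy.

Factor the denominator: y**2 - y = y(y - 1).
Partial fractions: (y - 5)/(y*(y - 1)) = 5/y - 4/(y - 1).
An antiderivative is F(y) = 5*log(y) - 4*log(y - 1).
Then F(6) - F(3) = (-4*log(5) + 5*log(2) + 5*log(3)) - (-4*log(2) + 5*log(3)) = -4*log(5) + 9*log(2).

-4*log(5) + 9*log(2)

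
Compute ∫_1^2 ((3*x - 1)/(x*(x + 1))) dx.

log(81/32)

Factor the denominator: x**2 + x = (x + 1)x.
Partial fractions: (3*x - 1)/(x*(x + 1)) = 4/(x + 1) - 1/x.
An antiderivative is F(x) = -log(x) + 4*log(x + 1).
Then F(2) - F(1) = (log(81/2)) - (log(16)) = log(81/32).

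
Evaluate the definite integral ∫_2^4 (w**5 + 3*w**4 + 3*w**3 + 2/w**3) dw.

By the power rule, an antiderivative is F(w) = w**6/6 + 3*w**5/5 + 3*w**4/4 - 1/w**2.
Then F(4) - F(2) = (357361/240) - (2497/60) = 115791/80.

115791/80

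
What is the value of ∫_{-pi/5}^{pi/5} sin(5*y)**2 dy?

pi/5

Use the identity sin^2(5*y) = (1 - cos(10*y))/2.
An antiderivative is F(y) = y/2 - sin(10*y)/20.
Then F(pi/5) - F(-pi/5) = (pi/10) - (-pi/10) = pi/5.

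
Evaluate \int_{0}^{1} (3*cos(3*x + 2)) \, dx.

Let u = 3*x + 2, so du = 3 dx. When x = 0, u = 2; when x = 1, u = 5.
The integral becomes ∫ cos(u) du from 2 to 5, with antiderivative sin(u).
Back in x: F(x) = sin(3*x + 2).
Then F(1) - F(0) = (sin(5)) - (sin(2)) = sin(5) - sin(2).

sin(5) - sin(2)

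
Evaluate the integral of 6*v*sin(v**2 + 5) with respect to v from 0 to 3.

-3*cos(14) + 3*cos(5)

Let u = v**2 + 5, so du = 2*v dv. When v = 0, u = 5; when v = 3, u = 14.
The integral becomes 3·∫ sin(u) du from 5 to 14, with antiderivative -3*cos(u).
Back in v: F(v) = -3*cos(v**2 + 5).
Then F(3) - F(0) = (-3*cos(14)) - (-3*cos(5)) = -3*cos(14) + 3*cos(5).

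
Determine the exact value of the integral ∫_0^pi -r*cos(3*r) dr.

Integrate by parts once (u = r, dv = -cos(3*r) dr).
An antiderivative is F(r) = -r*sin(3*r)/3 - cos(3*r)/9.
Then F(pi) - F(0) = (1/9) - (-1/9) = 2/9.

2/9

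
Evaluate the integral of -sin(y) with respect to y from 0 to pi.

-2

An antiderivative is F(y) = cos(y).
Then F(pi) - F(0) = (-1) - (1) = -2.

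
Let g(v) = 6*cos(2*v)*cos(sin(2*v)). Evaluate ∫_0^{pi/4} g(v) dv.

Let u = sin(2*v), so du = 2*cos(2*v) dv. When v = 0, u = 0; when v = pi/4, u = 1.
The integral becomes 3·∫ cos(u) du from 0 to 1, with antiderivative 3*sin(u).
Back in v: F(v) = 3*sin(sin(2*v)).
Then F(pi/4) - F(0) = (3*sin(1)) - (0) = 3*sin(1).

3*sin(1)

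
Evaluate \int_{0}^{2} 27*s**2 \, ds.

72

Let u = 3*s, so du = 3 ds. When s = 0, u = 0; when s = 2, u = 6.
The integral becomes ∫ u**2 du from 0 to 6, with antiderivative u**3/3.
Back in s: F(s) = 9*s**3.
Then F(2) - F(0) = (72) - (0) = 72.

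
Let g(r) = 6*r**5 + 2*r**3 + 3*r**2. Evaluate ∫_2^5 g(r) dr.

By the power rule, an antiderivative is F(r) = r**6 + r**4/2 + r**3.
Then F(5) - F(2) = (32125/2) - (80) = 31965/2.

31965/2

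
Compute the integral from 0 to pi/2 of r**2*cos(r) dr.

-2 + pi**2/4

Integrate by parts twice (u = r^2, dv = cos(r) dr).
An antiderivative is F(r) = r**2*sin(r) + 2*r*cos(r) - 2*sin(r).
Then F(pi/2) - F(0) = (-2 + pi**2/4) - (0) = -2 + pi**2/4.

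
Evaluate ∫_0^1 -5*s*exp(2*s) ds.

-5*exp(2)/4 - 5/4

Integrate by parts once (u = s, dv = -5*exp(2*s) ds).
An antiderivative is F(s) = (-10*s + 5)*exp(2*s)/4.
Then F(1) - F(0) = (-5*exp(2)/4) - (5/4) = -5*exp(2)/4 - 5/4.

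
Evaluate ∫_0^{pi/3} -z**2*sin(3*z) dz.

4/27 - pi**2/27

Integrate by parts twice (u = z^2, dv = -sin(3*z) dz).
An antiderivative is F(z) = z**2*cos(3*z)/3 - 2*z*sin(3*z)/9 - 2*cos(3*z)/27.
Then F(pi/3) - F(0) = (2/27 - pi**2/27) - (-2/27) = 4/27 - pi**2/27.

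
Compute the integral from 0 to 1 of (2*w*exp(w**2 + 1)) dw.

Let u = w**2 + 1, so du = 2*w dw. When w = 0, u = 1; when w = 1, u = 2.
The integral becomes ∫ exp(u) du from 1 to 2, with antiderivative exp(u).
Back in w: F(w) = exp(w**2 + 1).
Then F(1) - F(0) = (exp(2)) - (exp(1)) = -exp(1) + exp(2).

-exp(1) + exp(2)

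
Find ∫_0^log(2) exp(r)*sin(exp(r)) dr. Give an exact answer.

Let u = exp(r), so du = exp(r) dr. When r = 0, u = 1; when r = log(2), u = 2.
The integral becomes ∫ sin(u) du from 1 to 2, with antiderivative -cos(u).
Back in r: F(r) = -cos(exp(r)).
Then F(log(2)) - F(0) = (-cos(2)) - (-cos(1)) = -cos(2) + cos(1).

-cos(2) + cos(1)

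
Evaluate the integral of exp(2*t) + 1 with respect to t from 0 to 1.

1/2 + exp(2)/2

An antiderivative is F(t) = exp(2*t)/2 + t.
Then F(1) - F(0) = (1 + exp(2)/2) - (1/2) = 1/2 + exp(2)/2.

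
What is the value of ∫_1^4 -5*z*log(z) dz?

75/4 - 80*log(2)

Integrate by parts once (u = ln z, dv = -5*z dz).
An antiderivative is F(z) = -5*z**2*(2*log(z) - 1)/4.
Then F(4) - F(1) = (20 - 80*log(2)) - (5/4) = 75/4 - 80*log(2).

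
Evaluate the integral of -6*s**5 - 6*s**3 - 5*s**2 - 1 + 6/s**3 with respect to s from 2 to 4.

By the power rule, an antiderivative is F(s) = -s**6 - 3*s**4/2 - 5*s**3/3 - s - 3/s**2.
Then F(4) - F(2) = (-220361/48) - (-1249/12) = -215365/48.

-215365/48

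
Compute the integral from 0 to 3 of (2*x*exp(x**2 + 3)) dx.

Let u = x**2 + 3, so du = 2*x dx. When x = 0, u = 3; when x = 3, u = 12.
The integral becomes ∫ exp(u) du from 3 to 12, with antiderivative exp(u).
Back in x: F(x) = exp(x**2 + 3).
Then F(3) - F(0) = (exp(12)) - (exp(3)) = -exp(3) + exp(12).

-exp(3) + exp(12)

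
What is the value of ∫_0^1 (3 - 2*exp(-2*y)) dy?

exp(-2) + 2

An antiderivative is F(y) = 3*y + exp(-2*y).
Then F(1) - F(0) = (exp(-2) + 3) - (1) = exp(-2) + 2.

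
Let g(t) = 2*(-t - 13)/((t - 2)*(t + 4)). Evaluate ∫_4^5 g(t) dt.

log(3/16)

Factor the denominator: t**2 + 2*t - 8 = (t + 4)(t - 2).
Partial fractions: 2*(-t - 13)/((t - 2)*(t + 4)) = 3/(t + 4) - 5/(t - 2).
An antiderivative is F(t) = -5*log(t - 2) + 3*log(t + 4).
Then F(5) - F(4) = (log(3)) - (log(16)) = log(3/16).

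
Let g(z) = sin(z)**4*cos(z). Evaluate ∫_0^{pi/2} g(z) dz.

Let u = sin(z), so du = cos(z) dz. When z = 0, u = 0; when z = pi/2, u = 1.
The integral becomes ∫ u**4 du from 0 to 1, with antiderivative u**5/5.
Back in z: F(z) = sin(z)**5/5.
Then F(pi/2) - F(0) = (1/5) - (0) = 1/5.

1/5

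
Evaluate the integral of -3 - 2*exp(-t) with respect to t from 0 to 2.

An antiderivative is F(t) = -3*t + 2*exp(-t).
Then F(2) - F(0) = (-6 + 2*exp(-2)) - (2) = -8 + 2*exp(-2).

-8 + 2*exp(-2)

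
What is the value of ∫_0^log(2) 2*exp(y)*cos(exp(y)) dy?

Let u = exp(y), so du = exp(y) dy. When y = 0, u = 1; when y = log(2), u = 2.
The integral becomes 2·∫ cos(u) du from 1 to 2, with antiderivative 2*sin(u).
Back in y: F(y) = 2*sin(exp(y)).
Then F(log(2)) - F(0) = (2*sin(2)) - (2*sin(1)) = -2*sin(1) + 2*sin(2).

-2*sin(1) + 2*sin(2)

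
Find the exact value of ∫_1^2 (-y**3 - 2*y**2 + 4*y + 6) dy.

43/12

By the power rule, an antiderivative is F(y) = -y**4/4 - 2*y**3/3 + 2*y**2 + 6*y.
Then F(2) - F(1) = (32/3) - (85/12) = 43/12.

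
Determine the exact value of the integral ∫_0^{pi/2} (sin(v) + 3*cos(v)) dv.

4

An antiderivative is F(v) = 3*sin(v) - cos(v).
Then F(pi/2) - F(0) = (3) - (-1) = 4.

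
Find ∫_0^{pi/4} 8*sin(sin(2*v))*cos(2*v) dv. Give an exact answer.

4 - 4*cos(1)

Let u = sin(2*v), so du = 2*cos(2*v) dv. When v = 0, u = 0; when v = pi/4, u = 1.
The integral becomes 4·∫ sin(u) du from 0 to 1, with antiderivative -4*cos(u).
Back in v: F(v) = -4*cos(sin(2*v)).
Then F(pi/4) - F(0) = (-4*cos(1)) - (-4) = 4 - 4*cos(1).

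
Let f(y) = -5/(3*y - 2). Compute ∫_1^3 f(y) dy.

-5*log(7)/3

An antiderivative is F(y) = -5*log(3*y - 2)/3.
Then F(3) - F(1) = (-5*log(7)/3) - (0) = -5*log(7)/3.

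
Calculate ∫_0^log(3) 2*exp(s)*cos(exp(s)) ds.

-2*sin(1) + 2*sin(3)

Let u = exp(s), so du = exp(s) ds. When s = 0, u = 1; when s = log(3), u = 3.
The integral becomes 2·∫ cos(u) du from 1 to 3, with antiderivative 2*sin(u).
Back in s: F(s) = 2*sin(exp(s)).
Then F(log(3)) - F(0) = (2*sin(3)) - (2*sin(1)) = -2*sin(1) + 2*sin(3).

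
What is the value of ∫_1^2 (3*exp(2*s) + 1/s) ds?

-3*exp(2)/2 + log(2) + 3*exp(4)/2

An antiderivative is F(s) = 3*exp(2*s)/2 + log(s).
Then F(2) - F(1) = (log(2) + 3*exp(4)/2) - (3*exp(2)/2) = -3*exp(2)/2 + log(2) + 3*exp(4)/2.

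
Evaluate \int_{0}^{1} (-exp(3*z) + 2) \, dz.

7/3 - exp(3)/3

An antiderivative is F(z) = -exp(3*z)/3 + 2*z.
Then F(1) - F(0) = (2 - exp(3)/3) - (-1/3) = 7/3 - exp(3)/3.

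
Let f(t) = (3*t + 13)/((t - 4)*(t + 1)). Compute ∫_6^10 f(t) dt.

-2*log(11) + 2*log(7) + 5*log(3)

Factor the denominator: t**2 - 3*t - 4 = (t + 1)(t - 4).
Partial fractions: (3*t + 13)/((t - 4)*(t + 1)) = -2/(t + 1) + 5/(t - 4).
An antiderivative is F(t) = 5*log(t - 4) - 2*log(t + 1).
Then F(10) - F(6) = (-2*log(11) + 5*log(2) + 5*log(3)) - (log(32/49)) = -2*log(11) + 2*log(7) + 5*log(3).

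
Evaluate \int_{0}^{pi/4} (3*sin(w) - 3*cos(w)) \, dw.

An antiderivative is F(w) = -3*sin(w) - 3*cos(w).
Then F(pi/4) - F(0) = (-3*sqrt(2)) - (-3) = 3 - 3*sqrt(2).

3 - 3*sqrt(2)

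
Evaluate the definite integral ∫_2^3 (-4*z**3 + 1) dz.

-64

By the power rule, an antiderivative is F(z) = -z**4 + z.
Then F(3) - F(2) = (-78) - (-14) = -64.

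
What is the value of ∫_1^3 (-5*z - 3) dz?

By the power rule, an antiderivative is F(z) = -5*z**2/2 - 3*z.
Then F(3) - F(1) = (-63/2) - (-11/2) = -26.

-26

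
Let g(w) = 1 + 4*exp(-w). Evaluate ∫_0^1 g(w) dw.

5 - 4*exp(-1)

An antiderivative is F(w) = w - 4*exp(-w).
Then F(1) - F(0) = (1 - 4*exp(-1)) - (-4) = 5 - 4*exp(-1).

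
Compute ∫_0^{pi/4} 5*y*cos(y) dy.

Integrate by parts once (u = y, dv = 5*cos(y) dy).
An antiderivative is F(y) = 5*y*sin(y) + 5*cos(y).
Then F(pi/4) - F(0) = (5*sqrt(2)*(pi + 4)/8) - (5) = -5 + 5*sqrt(2)*pi/8 + 5*sqrt(2)/2.

-5 + 5*sqrt(2)*pi/8 + 5*sqrt(2)/2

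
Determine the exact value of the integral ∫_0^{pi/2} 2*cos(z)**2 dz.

Use the identity cos^2(z) = (1 + cos(2*z))/2.
An antiderivative is F(z) = z + sin(2*z)/2.
Then F(pi/2) - F(0) = (pi/2) - (0) = pi/2.

pi/2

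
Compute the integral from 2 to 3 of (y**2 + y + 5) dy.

By the power rule, an antiderivative is F(y) = y**3/3 + y**2/2 + 5*y.
Then F(3) - F(2) = (57/2) - (44/3) = 83/6.

83/6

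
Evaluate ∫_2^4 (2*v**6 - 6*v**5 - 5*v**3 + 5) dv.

By the power rule, an antiderivative is F(v) = 2*v**7/7 - v**6 - 5*v**4/4 + 5*v.
Then F(4) - F(2) = (1996/7) - (-262/7) = 2258/7.

2258/7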